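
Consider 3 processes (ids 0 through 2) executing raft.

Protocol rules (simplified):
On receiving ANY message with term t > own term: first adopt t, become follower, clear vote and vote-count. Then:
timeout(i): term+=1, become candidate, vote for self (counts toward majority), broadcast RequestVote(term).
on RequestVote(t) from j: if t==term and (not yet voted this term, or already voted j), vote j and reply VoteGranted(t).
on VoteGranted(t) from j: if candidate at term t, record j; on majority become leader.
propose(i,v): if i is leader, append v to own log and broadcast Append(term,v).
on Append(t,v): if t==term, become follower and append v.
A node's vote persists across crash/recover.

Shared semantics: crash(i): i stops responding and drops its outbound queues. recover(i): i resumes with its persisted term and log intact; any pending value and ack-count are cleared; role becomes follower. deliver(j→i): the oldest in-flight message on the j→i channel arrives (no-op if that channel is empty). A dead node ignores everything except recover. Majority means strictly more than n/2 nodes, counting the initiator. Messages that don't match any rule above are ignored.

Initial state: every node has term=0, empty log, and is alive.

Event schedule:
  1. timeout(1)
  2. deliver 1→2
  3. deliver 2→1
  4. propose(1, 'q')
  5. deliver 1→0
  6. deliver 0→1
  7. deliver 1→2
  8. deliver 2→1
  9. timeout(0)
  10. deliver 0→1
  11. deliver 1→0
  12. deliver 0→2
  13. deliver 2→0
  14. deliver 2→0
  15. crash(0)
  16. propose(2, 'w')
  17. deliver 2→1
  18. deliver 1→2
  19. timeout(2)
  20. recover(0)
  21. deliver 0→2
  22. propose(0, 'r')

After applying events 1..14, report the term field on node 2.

e1 timeout(1): 1[cand,t=1,-]
e2 deliver 1→2: 2[foll,t=1,-]
e3 deliver 2→1: 1[lead,t=1,-]
e4 propose(1,'q'): 1[lead,t=1,q]
e5 deliver 1→0: 0[foll,t=1,-]
e6 deliver 0→1: ·
e7 deliver 1→2: 2[foll,t=1,q]
e8 deliver 2→1: ·
e9 timeout(0): 0[cand,t=2,-]
e10 deliver 0→1: 1[foll,t=2,q]
e11 deliver 1→0: ·
e12 deliver 0→2: 2[foll,t=2,q]
e13 deliver 2→0: 0[lead,t=2,-]
e14 deliver 2→0: ·

2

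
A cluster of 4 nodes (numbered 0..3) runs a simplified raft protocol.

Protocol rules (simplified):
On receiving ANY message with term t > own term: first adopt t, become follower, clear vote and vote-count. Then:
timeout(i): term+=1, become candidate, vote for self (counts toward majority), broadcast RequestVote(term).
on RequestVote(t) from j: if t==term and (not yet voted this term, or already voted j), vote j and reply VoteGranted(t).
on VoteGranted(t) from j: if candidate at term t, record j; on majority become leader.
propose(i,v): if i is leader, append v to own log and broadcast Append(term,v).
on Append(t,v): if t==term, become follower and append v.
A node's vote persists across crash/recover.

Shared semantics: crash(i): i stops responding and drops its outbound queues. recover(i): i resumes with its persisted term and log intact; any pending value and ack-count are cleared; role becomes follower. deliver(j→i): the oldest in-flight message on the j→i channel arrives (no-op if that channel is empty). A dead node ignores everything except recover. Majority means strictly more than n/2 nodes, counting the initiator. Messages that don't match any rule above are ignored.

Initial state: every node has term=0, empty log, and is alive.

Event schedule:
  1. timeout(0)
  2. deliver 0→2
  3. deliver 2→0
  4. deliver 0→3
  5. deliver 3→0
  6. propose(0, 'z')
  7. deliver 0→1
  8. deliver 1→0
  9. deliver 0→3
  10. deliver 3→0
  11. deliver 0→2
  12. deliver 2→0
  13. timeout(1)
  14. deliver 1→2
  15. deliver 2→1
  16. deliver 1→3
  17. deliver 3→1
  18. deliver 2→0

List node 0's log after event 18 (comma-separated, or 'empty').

z

1. timeout(0):  <0:cand t1 ->
2. deliver 0→2:  <2:foll t1 ->
3. deliver 2→0:  nop
4. deliver 0→3:  <3:foll t1 ->
5. deliver 3→0:  <0:lead t1 ->
6. propose(0,'z'):  <0:lead t1 z>
7. deliver 0→1:  <1:foll t1 ->
8. deliver 1→0:  nop
9. deliver 0→3:  <3:foll t1 z>
10. deliver 3→0:  nop
11. deliver 0→2:  <2:foll t1 z>
12. deliver 2→0:  nop
13. timeout(1):  <1:cand t2 ->
14. deliver 1→2:  <2:foll t2 z>
15. deliver 2→1:  nop
16. deliver 1→3:  <3:foll t2 z>
17. deliver 3→1:  <1:lead t2 ->
18. deliver 2→0:  nop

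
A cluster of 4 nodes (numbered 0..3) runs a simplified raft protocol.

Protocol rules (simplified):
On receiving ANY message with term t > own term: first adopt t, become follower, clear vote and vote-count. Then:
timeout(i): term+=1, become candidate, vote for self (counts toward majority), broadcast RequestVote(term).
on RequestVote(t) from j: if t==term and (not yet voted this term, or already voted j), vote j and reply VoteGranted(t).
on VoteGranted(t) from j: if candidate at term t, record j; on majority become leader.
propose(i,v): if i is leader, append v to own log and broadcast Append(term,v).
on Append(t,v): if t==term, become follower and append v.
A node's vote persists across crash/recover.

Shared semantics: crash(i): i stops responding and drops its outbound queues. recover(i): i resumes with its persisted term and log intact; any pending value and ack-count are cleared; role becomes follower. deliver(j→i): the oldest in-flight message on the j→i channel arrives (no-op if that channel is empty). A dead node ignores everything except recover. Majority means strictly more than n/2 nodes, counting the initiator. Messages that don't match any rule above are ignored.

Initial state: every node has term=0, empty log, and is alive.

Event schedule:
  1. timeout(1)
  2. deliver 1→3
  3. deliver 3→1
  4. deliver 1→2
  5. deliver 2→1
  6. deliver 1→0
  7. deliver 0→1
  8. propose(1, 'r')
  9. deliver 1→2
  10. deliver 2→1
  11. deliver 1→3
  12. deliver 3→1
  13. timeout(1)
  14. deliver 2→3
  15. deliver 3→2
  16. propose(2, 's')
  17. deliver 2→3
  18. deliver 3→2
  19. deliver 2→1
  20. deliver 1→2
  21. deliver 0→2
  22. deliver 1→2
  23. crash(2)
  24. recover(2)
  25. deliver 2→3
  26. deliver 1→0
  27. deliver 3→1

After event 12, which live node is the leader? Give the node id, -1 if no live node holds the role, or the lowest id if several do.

step 1 timeout(1): 1={cand,t=1,log=-}
step 2 deliver 1→3: 3={foll,t=1,log=-}
step 3 deliver 3→1: —
step 4 deliver 1→2: 2={foll,t=1,log=-}
step 5 deliver 2→1: 1={lead,t=1,log=-}
step 6 deliver 1→0: 0={foll,t=1,log=-}
step 7 deliver 0→1: —
step 8 propose(1,'r'): 1={lead,t=1,log=r}
step 9 deliver 1→2: 2={foll,t=1,log=r}
step 10 deliver 2→1: —
step 11 deliver 1→3: 3={foll,t=1,log=r}
step 12 deliver 3→1: —

1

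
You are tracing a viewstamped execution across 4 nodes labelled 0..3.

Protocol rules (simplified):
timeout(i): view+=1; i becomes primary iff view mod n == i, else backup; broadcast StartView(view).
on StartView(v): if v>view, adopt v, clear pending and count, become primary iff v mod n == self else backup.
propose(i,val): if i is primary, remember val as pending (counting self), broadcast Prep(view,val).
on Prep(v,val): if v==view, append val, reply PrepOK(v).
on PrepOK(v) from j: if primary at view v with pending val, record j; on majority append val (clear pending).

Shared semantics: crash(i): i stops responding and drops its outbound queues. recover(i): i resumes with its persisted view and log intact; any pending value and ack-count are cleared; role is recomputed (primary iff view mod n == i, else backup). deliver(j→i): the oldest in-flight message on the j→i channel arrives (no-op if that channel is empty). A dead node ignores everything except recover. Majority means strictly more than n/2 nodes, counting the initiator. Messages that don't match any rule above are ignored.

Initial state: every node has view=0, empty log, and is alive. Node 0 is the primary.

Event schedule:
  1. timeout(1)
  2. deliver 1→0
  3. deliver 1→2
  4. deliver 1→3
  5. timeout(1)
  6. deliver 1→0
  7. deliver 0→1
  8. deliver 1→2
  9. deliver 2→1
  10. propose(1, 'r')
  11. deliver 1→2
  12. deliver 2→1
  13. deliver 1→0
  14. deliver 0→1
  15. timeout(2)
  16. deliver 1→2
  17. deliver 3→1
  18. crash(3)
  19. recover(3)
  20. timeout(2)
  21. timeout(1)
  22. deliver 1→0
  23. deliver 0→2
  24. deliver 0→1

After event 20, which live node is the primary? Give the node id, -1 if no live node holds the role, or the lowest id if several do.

after 1 — timeout(1): n1:prim/v1/[-]
after 2 — deliver 1→0: n0:back/v1/[-]
after 3 — deliver 1→2: n2:back/v1/[-]
after 4 — deliver 1→3: n3:back/v1/[-]
after 5 — timeout(1): n1:back/v2/[-]
after 6 — deliver 1→0: n0:back/v2/[-]
after 7 — deliver 0→1: ·
after 8 — deliver 1→2: n2:prim/v2/[-]
after 9 — deliver 2→1: ·
after 10 — propose(1,'r'): ·
after 11 — deliver 1→2: ·
after 12 — deliver 2→1: ·
after 13 — deliver 1→0: ·
after 14 — deliver 0→1: ·
after 15 — timeout(2): n2:back/v3/[-]
after 16 — deliver 1→2: ·
after 17 — deliver 3→1: ·
after 18 — crash(3): n3:✗back/v1/[-]
after 19 — recover(3): n3:back/v1/[-]
after 20 — timeout(2): n2:back/v4/[-]

-1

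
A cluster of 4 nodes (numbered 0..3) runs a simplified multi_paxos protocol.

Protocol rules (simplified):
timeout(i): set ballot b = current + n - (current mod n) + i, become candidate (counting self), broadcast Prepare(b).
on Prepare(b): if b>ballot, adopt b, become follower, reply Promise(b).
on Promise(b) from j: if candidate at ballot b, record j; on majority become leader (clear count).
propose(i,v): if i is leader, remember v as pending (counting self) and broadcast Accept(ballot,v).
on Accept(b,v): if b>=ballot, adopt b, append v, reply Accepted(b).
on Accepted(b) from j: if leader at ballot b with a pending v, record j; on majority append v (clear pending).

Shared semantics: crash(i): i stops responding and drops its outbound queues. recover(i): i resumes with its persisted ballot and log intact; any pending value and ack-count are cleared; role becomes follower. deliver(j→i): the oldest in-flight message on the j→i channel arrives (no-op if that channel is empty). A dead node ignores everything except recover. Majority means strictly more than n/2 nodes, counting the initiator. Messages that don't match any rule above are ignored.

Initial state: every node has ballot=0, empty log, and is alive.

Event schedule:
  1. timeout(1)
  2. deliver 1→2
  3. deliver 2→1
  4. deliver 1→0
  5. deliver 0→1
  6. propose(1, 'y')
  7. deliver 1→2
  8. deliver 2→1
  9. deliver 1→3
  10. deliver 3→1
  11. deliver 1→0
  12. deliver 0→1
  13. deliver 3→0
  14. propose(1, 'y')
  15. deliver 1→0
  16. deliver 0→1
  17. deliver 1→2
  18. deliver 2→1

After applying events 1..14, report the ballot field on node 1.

[1] timeout(1) → N1(cand b5 [-])
[2] deliver 1→2 → N2(foll b5 [-])
[3] deliver 2→1 → ∅
[4] deliver 1→0 → N0(foll b5 [-])
[5] deliver 0→1 → N1(lead b5 [-])
[6] propose(1,'y') → ∅
[7] deliver 1→2 → N2(foll b5 [y])
[8] deliver 2→1 → ∅
[9] deliver 1→3 → N3(foll b5 [-])
[10] deliver 3→1 → ∅
[11] deliver 1→0 → N0(foll b5 [y])
[12] deliver 0→1 → N1(lead b5 [y])
[13] deliver 3→0 → ∅
[14] propose(1,'y') → ∅

5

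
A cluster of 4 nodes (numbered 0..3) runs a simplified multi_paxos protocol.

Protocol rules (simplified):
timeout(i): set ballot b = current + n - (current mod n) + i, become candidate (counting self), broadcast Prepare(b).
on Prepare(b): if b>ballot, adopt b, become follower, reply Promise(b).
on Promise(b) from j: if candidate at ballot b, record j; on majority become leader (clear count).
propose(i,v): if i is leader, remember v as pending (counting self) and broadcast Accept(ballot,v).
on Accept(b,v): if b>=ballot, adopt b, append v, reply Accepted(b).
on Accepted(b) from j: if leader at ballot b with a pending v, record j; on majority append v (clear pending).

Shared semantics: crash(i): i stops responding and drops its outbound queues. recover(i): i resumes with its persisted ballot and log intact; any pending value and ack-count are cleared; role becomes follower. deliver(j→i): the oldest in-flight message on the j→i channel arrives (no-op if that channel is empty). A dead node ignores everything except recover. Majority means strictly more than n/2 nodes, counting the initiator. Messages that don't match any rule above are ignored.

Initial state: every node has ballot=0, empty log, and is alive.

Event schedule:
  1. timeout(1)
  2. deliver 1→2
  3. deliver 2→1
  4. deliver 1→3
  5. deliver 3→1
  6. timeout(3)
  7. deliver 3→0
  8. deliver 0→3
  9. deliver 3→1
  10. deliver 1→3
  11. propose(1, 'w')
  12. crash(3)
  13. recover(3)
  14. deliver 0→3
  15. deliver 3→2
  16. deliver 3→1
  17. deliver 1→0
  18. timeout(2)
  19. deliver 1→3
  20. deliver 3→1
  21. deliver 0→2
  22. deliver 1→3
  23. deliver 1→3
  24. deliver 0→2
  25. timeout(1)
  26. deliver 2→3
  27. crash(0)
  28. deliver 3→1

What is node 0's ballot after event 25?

1. timeout(1):  <1:cand b5 ->
2. deliver 1→2:  <2:foll b5 ->
3. deliver 2→1:  nop
4. deliver 1→3:  <3:foll b5 ->
5. deliver 3→1:  <1:lead b5 ->
6. timeout(3):  <3:cand b11 ->
7. deliver 3→0:  <0:foll b11 ->
8. deliver 0→3:  nop
9. deliver 3→1:  <1:foll b11 ->
10. deliver 1→3:  <3:lead b11 ->
11. propose(1,'w'):  nop
12. crash(3):  <3:✗lead b11 ->
13. recover(3):  <3:foll b11 ->
14. deliver 0→3:  nop
15. deliver 3→2:  nop
16. deliver 3→1:  nop
17. deliver 1→0:  nop
18. timeout(2):  <2:cand b10 ->
19. deliver 1→3:  nop
20. deliver 3→1:  nop
21. deliver 0→2:  nop
22. deliver 1→3:  nop
23. deliver 1→3:  nop
24. deliver 0→2:  nop
25. timeout(1):  <1:cand b13 ->

11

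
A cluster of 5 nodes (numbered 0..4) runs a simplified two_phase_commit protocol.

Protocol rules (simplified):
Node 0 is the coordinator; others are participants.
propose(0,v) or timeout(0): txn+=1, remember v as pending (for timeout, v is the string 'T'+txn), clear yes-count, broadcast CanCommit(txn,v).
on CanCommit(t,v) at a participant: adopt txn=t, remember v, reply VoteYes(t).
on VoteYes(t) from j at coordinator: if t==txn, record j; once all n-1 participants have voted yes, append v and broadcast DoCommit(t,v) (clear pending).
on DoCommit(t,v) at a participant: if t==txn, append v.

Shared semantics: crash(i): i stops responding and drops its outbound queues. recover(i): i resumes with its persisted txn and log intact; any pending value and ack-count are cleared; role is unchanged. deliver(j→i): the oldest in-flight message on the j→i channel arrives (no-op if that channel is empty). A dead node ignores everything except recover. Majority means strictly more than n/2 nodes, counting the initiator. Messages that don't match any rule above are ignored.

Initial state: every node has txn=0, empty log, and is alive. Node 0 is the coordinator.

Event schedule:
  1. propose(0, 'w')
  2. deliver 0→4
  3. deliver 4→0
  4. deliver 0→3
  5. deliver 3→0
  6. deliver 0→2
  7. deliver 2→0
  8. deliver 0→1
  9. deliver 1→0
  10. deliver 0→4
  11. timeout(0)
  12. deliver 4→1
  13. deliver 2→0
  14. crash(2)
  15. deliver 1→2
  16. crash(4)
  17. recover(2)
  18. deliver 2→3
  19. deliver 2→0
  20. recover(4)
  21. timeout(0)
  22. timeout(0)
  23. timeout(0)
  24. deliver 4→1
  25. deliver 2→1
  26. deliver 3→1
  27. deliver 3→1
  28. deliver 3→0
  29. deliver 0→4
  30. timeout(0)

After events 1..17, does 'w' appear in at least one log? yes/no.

[1] propose(0,'w') → N0(coor t1 [-])
[2] deliver 0→4 → N4(part t1 [-])
[3] deliver 4→0 → ∅
[4] deliver 0→3 → N3(part t1 [-])
[5] deliver 3→0 → ∅
[6] deliver 0→2 → N2(part t1 [-])
[7] deliver 2→0 → ∅
[8] deliver 0→1 → N1(part t1 [-])
[9] deliver 1→0 → N0(coor t1 [w])
[10] deliver 0→4 → N4(part t1 [w])
[11] timeout(0) → N0(coor t2 [w])
[12] deliver 4→1 → ∅
[13] deliver 2→0 → ∅
[14] crash(2) → N2(✗part t1 [-])
[15] deliver 1→2 → ∅
[16] crash(4) → N4(✗part t1 [w])
[17] recover(2) → N2(part t1 [-])

yes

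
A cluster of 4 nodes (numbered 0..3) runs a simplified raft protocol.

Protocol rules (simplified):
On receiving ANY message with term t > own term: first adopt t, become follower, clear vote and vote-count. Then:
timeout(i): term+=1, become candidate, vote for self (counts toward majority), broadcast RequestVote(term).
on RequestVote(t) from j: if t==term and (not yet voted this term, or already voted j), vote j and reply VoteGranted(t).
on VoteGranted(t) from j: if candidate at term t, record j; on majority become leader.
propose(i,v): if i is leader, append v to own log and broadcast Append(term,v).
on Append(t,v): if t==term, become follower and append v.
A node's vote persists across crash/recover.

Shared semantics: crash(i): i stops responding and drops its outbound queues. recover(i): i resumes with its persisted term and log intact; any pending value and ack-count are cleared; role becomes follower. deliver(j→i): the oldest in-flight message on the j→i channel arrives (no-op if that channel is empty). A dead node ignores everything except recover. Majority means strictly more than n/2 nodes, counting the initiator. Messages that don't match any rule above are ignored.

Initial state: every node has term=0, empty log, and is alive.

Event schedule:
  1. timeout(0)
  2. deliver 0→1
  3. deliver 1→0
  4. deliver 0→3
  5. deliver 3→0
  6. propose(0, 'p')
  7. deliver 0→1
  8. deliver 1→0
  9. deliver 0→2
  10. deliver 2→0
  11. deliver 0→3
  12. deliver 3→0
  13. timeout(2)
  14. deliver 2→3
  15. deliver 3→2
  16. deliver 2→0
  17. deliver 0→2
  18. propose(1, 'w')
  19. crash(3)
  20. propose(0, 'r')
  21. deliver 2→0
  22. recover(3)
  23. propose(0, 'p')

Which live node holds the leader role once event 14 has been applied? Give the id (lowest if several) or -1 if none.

0

after 1 — timeout(0): n0:cand/t1/[-]
after 2 — deliver 0→1: n1:foll/t1/[-]
after 3 — deliver 1→0: ·
after 4 — deliver 0→3: n3:foll/t1/[-]
after 5 — deliver 3→0: n0:lead/t1/[-]
after 6 — propose(0,'p'): n0:lead/t1/[p]
after 7 — deliver 0→1: n1:foll/t1/[p]
after 8 — deliver 1→0: ·
after 9 — deliver 0→2: n2:foll/t1/[-]
after 10 — deliver 2→0: ·
after 11 — deliver 0→3: n3:foll/t1/[p]
after 12 — deliver 3→0: ·
after 13 — timeout(2): n2:cand/t2/[-]
after 14 — deliver 2→3: n3:foll/t2/[p]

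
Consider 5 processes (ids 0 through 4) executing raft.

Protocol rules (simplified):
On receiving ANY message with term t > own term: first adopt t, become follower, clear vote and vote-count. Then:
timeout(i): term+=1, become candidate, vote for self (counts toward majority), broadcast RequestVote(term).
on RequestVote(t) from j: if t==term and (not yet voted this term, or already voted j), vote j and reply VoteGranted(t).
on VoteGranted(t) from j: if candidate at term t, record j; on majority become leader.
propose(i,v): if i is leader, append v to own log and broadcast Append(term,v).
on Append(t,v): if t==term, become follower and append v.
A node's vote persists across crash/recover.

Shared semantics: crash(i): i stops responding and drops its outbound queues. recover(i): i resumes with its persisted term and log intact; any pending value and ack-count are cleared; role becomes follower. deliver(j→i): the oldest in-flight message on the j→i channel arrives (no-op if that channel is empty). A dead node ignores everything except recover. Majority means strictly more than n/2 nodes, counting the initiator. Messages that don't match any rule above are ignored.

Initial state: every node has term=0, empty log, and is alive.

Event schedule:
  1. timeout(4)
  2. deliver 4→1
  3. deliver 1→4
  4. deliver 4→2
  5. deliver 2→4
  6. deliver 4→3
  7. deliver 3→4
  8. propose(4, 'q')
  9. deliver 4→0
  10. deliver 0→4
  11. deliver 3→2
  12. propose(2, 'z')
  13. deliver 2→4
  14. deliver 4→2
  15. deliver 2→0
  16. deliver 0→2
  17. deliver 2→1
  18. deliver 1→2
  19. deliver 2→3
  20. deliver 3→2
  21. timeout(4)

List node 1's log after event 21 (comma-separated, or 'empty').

empty

after 1 — timeout(4): n4:cand/t1/[-]
after 2 — deliver 4→1: n1:foll/t1/[-]
after 3 — deliver 1→4: ·
after 4 — deliver 4→2: n2:foll/t1/[-]
after 5 — deliver 2→4: n4:lead/t1/[-]
after 6 — deliver 4→3: n3:foll/t1/[-]
after 7 — deliver 3→4: ·
after 8 — propose(4,'q'): n4:lead/t1/[q]
after 9 — deliver 4→0: n0:foll/t1/[-]
after 10 — deliver 0→4: ·
after 11 — deliver 3→2: ·
after 12 — propose(2,'z'): ·
after 13 — deliver 2→4: ·
after 14 — deliver 4→2: n2:foll/t1/[q]
after 15 — deliver 2→0: ·
after 16 — deliver 0→2: ·
after 17 — deliver 2→1: ·
after 18 — deliver 1→2: ·
after 19 — deliver 2→3: ·
after 20 — deliver 3→2: ·
after 21 — timeout(4): n4:cand/t2/[q]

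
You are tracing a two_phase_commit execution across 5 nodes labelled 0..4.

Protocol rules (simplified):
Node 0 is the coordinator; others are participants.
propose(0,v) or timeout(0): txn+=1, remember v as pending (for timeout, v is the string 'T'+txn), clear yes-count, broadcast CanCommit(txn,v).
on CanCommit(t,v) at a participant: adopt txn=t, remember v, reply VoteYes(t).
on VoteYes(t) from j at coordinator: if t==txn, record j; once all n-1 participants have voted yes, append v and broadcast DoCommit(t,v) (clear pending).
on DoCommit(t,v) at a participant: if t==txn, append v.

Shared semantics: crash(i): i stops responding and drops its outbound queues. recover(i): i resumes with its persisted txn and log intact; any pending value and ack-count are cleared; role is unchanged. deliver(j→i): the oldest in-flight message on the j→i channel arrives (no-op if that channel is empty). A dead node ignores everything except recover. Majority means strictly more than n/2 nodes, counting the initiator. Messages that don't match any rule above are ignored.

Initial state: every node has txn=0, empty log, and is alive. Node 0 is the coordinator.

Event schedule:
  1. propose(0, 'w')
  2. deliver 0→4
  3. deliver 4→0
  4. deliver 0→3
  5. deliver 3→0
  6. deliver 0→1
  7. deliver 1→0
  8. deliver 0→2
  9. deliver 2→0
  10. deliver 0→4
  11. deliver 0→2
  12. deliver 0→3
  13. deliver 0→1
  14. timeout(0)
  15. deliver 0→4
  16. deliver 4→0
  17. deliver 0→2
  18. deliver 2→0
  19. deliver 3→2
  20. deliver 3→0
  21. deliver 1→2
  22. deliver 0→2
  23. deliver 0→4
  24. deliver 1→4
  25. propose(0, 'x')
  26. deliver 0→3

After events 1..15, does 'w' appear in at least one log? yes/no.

yes

[1] propose(0,'w') → N0(coor t1 [-])
[2] deliver 0→4 → N4(part t1 [-])
[3] deliver 4→0 → ∅
[4] deliver 0→3 → N3(part t1 [-])
[5] deliver 3→0 → ∅
[6] deliver 0→1 → N1(part t1 [-])
[7] deliver 1→0 → ∅
[8] deliver 0→2 → N2(part t1 [-])
[9] deliver 2→0 → N0(coor t1 [w])
[10] deliver 0→4 → N4(part t1 [w])
[11] deliver 0→2 → N2(part t1 [w])
[12] deliver 0→3 → N3(part t1 [w])
[13] deliver 0→1 → N1(part t1 [w])
[14] timeout(0) → N0(coor t2 [w])
[15] deliver 0→4 → N4(part t2 [w])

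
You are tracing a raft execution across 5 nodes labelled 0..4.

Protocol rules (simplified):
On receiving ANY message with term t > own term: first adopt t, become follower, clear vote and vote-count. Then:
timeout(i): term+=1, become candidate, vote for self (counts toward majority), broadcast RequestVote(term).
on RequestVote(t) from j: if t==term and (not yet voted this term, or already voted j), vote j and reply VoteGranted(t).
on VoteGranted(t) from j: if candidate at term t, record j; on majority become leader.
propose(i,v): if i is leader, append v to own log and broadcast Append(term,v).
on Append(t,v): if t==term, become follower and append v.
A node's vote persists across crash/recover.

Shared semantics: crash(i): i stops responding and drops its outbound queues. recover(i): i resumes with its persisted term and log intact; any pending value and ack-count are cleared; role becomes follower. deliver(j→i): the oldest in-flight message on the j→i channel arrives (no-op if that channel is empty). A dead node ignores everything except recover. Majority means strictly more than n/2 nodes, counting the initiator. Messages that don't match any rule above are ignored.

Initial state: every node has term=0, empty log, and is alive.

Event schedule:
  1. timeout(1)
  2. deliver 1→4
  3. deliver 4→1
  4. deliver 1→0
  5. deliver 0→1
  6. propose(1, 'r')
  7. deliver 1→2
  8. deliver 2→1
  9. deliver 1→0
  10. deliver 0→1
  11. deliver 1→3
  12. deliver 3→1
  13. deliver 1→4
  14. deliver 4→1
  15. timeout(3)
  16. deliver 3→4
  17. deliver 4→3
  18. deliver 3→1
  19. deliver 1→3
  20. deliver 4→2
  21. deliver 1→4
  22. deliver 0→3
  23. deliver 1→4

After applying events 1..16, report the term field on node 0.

1

[1] timeout(1) → N1(cand t1 [-])
[2] deliver 1→4 → N4(foll t1 [-])
[3] deliver 4→1 → ∅
[4] deliver 1→0 → N0(foll t1 [-])
[5] deliver 0→1 → N1(lead t1 [-])
[6] propose(1,'r') → N1(lead t1 [r])
[7] deliver 1→2 → N2(foll t1 [-])
[8] deliver 2→1 → ∅
[9] deliver 1→0 → N0(foll t1 [r])
[10] deliver 0→1 → ∅
[11] deliver 1→3 → N3(foll t1 [-])
[12] deliver 3→1 → ∅
[13] deliver 1→4 → N4(foll t1 [r])
[14] deliver 4→1 → ∅
[15] timeout(3) → N3(cand t2 [-])
[16] deliver 3→4 → N4(foll t2 [r])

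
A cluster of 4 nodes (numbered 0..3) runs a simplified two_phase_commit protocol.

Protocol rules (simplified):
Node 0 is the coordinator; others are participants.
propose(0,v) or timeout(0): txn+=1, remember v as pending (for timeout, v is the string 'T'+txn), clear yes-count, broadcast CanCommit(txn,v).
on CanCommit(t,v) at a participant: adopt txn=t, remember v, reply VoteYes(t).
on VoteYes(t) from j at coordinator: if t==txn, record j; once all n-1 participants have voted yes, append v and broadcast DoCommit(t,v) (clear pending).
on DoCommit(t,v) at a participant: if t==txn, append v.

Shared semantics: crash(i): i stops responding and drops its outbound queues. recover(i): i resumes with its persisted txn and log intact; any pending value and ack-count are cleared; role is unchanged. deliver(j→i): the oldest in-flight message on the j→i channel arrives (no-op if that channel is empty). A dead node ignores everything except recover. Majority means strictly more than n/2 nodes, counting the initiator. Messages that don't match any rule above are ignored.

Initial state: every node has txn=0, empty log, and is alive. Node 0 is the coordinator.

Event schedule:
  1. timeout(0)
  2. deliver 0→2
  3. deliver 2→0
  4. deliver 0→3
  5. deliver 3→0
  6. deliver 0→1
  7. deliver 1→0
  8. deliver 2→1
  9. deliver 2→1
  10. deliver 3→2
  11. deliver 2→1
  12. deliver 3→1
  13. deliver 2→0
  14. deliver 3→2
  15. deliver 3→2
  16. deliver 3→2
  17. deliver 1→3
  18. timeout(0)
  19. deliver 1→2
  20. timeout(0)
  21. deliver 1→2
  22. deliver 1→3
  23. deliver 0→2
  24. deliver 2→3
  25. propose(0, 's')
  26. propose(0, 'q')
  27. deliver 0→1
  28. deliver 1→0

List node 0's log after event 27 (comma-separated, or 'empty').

after 1 — timeout(0): n0:coor/t1/[-]
after 2 — deliver 0→2: n2:part/t1/[-]
after 3 — deliver 2→0: ·
after 4 — deliver 0→3: n3:part/t1/[-]
after 5 — deliver 3→0: ·
after 6 — deliver 0→1: n1:part/t1/[-]
after 7 — deliver 1→0: n0:coor/t1/[T1]
after 8 — deliver 2→1: ·
after 9 — deliver 2→1: ·
after 10 — deliver 3→2: ·
after 11 — deliver 2→1: ·
after 12 — deliver 3→1: ·
after 13 — deliver 2→0: ·
after 14 — deliver 3→2: ·
after 15 — deliver 3→2: ·
after 16 — deliver 3→2: ·
after 17 — deliver 1→3: ·
after 18 — timeout(0): n0:coor/t2/[T1]
after 19 — deliver 1→2: ·
after 20 — timeout(0): n0:coor/t3/[T1]
after 21 — deliver 1→2: ·
after 22 — deliver 1→3: ·
after 23 — deliver 0→2: n2:part/t1/[T1]
after 24 — deliver 2→3: ·
after 25 — propose(0,'s'): n0:coor/t4/[T1]
after 26 — propose(0,'q'): n0:coor/t5/[T1]
after 27 — deliver 0→1: n1:part/t1/[T1]

T1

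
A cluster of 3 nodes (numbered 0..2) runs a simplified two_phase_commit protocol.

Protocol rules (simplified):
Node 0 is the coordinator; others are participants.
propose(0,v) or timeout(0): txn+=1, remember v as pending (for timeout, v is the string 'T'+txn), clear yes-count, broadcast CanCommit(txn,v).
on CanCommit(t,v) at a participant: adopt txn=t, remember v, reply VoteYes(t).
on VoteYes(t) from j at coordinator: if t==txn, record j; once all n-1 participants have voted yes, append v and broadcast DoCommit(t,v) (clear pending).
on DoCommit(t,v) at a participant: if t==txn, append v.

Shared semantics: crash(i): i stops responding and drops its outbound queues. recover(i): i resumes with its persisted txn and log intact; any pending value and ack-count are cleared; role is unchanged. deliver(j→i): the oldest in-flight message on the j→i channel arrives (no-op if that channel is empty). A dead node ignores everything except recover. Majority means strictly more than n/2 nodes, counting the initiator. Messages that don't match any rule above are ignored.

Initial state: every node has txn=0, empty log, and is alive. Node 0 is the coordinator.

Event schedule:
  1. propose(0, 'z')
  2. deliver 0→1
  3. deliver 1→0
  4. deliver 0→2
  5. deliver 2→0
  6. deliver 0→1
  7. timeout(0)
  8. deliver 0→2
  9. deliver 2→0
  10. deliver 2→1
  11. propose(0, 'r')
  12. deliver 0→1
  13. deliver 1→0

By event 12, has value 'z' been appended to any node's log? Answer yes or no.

yes

after 1 — propose(0,'z'): n0:coor/t1/[-]
after 2 — deliver 0→1: n1:part/t1/[-]
after 3 — deliver 1→0: ·
after 4 — deliver 0→2: n2:part/t1/[-]
after 5 — deliver 2→0: n0:coor/t1/[z]
after 6 — deliver 0→1: n1:part/t1/[z]
after 7 — timeout(0): n0:coor/t2/[z]
after 8 — deliver 0→2: n2:part/t1/[z]
after 9 — deliver 2→0: ·
after 10 — deliver 2→1: ·
after 11 — propose(0,'r'): n0:coor/t3/[z]
after 12 — deliver 0→1: n1:part/t2/[z]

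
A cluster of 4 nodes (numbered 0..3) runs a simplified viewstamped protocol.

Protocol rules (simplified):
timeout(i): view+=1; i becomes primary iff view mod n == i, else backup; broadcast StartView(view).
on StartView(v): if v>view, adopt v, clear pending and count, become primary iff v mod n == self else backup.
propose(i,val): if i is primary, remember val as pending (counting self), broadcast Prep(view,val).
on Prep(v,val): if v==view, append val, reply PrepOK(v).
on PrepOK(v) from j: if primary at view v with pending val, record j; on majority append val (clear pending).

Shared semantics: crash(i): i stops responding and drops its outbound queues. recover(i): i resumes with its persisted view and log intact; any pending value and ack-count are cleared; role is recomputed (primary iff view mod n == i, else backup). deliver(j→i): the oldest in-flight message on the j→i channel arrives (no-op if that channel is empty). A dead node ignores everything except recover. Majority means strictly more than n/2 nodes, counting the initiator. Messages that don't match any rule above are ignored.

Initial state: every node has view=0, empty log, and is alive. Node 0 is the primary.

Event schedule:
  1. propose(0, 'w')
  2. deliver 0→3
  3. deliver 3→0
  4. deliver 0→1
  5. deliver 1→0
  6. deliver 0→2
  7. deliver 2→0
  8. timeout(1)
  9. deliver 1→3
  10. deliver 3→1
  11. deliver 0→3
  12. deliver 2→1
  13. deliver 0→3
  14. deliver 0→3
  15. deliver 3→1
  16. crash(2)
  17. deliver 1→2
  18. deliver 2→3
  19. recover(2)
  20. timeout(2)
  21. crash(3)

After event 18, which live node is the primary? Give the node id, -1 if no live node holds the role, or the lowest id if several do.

0

after 1 — propose(0,'w'): ·
after 2 — deliver 0→3: n3:back/v0/[w]
after 3 — deliver 3→0: ·
after 4 — deliver 0→1: n1:back/v0/[w]
after 5 — deliver 1→0: n0:prim/v0/[w]
after 6 — deliver 0→2: n2:back/v0/[w]
after 7 — deliver 2→0: ·
after 8 — timeout(1): n1:prim/v1/[w]
after 9 — deliver 1→3: n3:back/v1/[w]
after 10 — deliver 3→1: ·
after 11 — deliver 0→3: ·
after 12 — deliver 2→1: ·
after 13 — deliver 0→3: ·
after 14 — deliver 0→3: ·
after 15 — deliver 3→1: ·
after 16 — crash(2): n2:✗back/v0/[w]
after 17 — deliver 1→2: ·
after 18 — deliver 2→3: ·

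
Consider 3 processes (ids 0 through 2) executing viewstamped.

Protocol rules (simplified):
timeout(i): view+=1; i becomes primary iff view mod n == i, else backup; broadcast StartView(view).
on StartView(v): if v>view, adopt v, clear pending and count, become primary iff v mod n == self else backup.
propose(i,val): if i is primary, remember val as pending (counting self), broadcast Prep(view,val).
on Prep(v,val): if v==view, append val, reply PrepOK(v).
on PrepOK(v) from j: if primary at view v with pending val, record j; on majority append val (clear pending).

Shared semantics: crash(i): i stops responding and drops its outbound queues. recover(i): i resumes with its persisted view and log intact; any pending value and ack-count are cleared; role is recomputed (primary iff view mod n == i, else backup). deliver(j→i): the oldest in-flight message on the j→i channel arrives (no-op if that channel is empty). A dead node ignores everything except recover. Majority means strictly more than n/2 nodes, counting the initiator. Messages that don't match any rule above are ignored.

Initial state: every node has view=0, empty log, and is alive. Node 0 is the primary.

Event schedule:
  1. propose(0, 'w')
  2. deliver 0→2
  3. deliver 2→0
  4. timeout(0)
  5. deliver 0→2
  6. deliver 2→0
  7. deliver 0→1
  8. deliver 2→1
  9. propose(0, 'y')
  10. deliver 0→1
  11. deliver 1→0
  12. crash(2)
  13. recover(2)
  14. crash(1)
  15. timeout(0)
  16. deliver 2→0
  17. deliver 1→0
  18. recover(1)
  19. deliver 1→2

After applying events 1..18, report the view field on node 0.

2

after 1 — propose(0,'w'): ·
after 2 — deliver 0→2: n2:back/v0/[w]
after 3 — deliver 2→0: n0:prim/v0/[w]
after 4 — timeout(0): n0:back/v1/[w]
after 5 — deliver 0→2: n2:back/v1/[w]
after 6 — deliver 2→0: ·
after 7 — deliver 0→1: n1:back/v0/[w]
after 8 — deliver 2→1: ·
after 9 — propose(0,'y'): ·
after 10 — deliver 0→1: n1:prim/v1/[w]
after 11 — deliver 1→0: ·
after 12 — crash(2): n2:✗back/v1/[w]
after 13 — recover(2): n2:back/v1/[w]
after 14 — crash(1): n1:✗prim/v1/[w]
after 15 — timeout(0): n0:back/v2/[w]
after 16 — deliver 2→0: ·
after 17 — deliver 1→0: ·
after 18 — recover(1): n1:prim/v1/[w]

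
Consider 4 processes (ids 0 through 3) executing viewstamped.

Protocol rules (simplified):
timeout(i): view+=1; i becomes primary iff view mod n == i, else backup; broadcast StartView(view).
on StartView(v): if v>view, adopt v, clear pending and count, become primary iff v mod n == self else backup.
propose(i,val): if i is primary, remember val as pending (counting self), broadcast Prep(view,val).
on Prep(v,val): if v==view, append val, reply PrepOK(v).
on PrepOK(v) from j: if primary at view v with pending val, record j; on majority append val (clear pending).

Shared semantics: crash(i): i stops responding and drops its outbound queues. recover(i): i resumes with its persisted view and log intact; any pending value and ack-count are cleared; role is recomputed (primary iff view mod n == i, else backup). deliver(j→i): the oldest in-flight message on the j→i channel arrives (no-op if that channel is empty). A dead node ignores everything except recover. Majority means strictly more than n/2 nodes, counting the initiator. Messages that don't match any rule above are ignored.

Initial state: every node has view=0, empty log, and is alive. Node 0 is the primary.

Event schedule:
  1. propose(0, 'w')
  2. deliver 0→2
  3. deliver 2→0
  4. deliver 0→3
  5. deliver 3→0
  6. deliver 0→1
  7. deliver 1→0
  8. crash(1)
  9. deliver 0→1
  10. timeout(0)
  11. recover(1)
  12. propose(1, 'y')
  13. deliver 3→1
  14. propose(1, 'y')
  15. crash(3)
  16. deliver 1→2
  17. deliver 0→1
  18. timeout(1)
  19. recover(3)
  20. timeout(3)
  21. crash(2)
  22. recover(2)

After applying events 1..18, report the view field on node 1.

1. propose(0,'w'):  nop
2. deliver 0→2:  <2:back v0 w>
3. deliver 2→0:  nop
4. deliver 0→3:  <3:back v0 w>
5. deliver 3→0:  <0:prim v0 w>
6. deliver 0→1:  <1:back v0 w>
7. deliver 1→0:  nop
8. crash(1):  <1:✗back v0 w>
9. deliver 0→1:  nop
10. timeout(0):  <0:back v1 w>
11. recover(1):  <1:back v0 w>
12. propose(1,'y'):  nop
13. deliver 3→1:  nop
14. propose(1,'y'):  nop
15. crash(3):  <3:✗back v0 w>
16. deliver 1→2:  nop
17. deliver 0→1:  <1:prim v1 w>
18. timeout(1):  <1:back v2 w>

2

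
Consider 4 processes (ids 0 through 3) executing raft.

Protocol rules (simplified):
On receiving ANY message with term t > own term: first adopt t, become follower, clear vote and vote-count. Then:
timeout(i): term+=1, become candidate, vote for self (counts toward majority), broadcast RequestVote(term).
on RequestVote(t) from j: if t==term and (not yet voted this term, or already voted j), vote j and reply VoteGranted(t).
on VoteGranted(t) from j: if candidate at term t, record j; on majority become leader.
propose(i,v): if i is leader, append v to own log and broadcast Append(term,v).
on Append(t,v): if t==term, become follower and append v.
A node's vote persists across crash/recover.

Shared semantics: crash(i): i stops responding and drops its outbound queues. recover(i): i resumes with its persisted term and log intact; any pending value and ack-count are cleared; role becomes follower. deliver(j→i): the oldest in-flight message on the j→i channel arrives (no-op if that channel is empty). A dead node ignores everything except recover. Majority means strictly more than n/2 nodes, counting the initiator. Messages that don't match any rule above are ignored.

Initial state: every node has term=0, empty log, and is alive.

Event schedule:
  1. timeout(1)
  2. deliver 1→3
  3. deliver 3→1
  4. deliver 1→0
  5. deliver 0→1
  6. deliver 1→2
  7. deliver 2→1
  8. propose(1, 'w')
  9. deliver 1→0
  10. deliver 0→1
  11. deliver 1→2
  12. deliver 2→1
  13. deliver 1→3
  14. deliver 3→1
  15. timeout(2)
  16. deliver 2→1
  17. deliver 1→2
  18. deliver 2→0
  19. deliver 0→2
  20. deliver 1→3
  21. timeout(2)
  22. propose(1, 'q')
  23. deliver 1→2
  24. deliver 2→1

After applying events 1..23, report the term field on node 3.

1

after 1 — timeout(1): n1:cand/t1/[-]
after 2 — deliver 1→3: n3:foll/t1/[-]
after 3 — deliver 3→1: ·
after 4 — deliver 1→0: n0:foll/t1/[-]
after 5 — deliver 0→1: n1:lead/t1/[-]
after 6 — deliver 1→2: n2:foll/t1/[-]
after 7 — deliver 2→1: ·
after 8 — propose(1,'w'): n1:lead/t1/[w]
after 9 — deliver 1→0: n0:foll/t1/[w]
after 10 — deliver 0→1: ·
after 11 — deliver 1→2: n2:foll/t1/[w]
after 12 — deliver 2→1: ·
after 13 — deliver 1→3: n3:foll/t1/[w]
after 14 — deliver 3→1: ·
after 15 — timeout(2): n2:cand/t2/[w]
after 16 — deliver 2→1: n1:foll/t2/[w]
after 17 — deliver 1→2: ·
after 18 — deliver 2→0: n0:foll/t2/[w]
after 19 — deliver 0→2: n2:lead/t2/[w]
after 20 — deliver 1→3: ·
after 21 — timeout(2): n2:cand/t3/[w]
after 22 — propose(1,'q'): ·
after 23 — deliver 1→2: ·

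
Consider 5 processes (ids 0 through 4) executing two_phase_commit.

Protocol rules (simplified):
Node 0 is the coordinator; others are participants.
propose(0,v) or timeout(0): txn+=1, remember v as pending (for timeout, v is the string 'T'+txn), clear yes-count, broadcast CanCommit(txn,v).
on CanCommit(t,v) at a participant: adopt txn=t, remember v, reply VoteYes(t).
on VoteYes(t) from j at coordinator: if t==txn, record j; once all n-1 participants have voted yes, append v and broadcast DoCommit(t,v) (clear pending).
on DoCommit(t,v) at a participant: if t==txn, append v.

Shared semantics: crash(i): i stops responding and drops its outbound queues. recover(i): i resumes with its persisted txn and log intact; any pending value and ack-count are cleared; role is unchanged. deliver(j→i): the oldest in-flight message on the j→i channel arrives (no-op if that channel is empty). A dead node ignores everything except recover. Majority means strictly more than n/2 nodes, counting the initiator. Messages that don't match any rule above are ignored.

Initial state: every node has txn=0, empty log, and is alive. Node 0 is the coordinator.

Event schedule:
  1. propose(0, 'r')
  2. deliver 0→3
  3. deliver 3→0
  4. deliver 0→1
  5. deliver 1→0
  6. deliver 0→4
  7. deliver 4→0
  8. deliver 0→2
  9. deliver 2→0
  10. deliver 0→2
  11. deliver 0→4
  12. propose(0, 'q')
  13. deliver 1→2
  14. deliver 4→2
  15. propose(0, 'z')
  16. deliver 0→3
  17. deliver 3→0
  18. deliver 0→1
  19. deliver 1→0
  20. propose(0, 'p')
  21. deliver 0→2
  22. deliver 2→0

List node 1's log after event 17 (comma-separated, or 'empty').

[1] propose(0,'r') → N0(coor t1 [-])
[2] deliver 0→3 → N3(part t1 [-])
[3] deliver 3→0 → ∅
[4] deliver 0→1 → N1(part t1 [-])
[5] deliver 1→0 → ∅
[6] deliver 0→4 → N4(part t1 [-])
[7] deliver 4→0 → ∅
[8] deliver 0→2 → N2(part t1 [-])
[9] deliver 2→0 → N0(coor t1 [r])
[10] deliver 0→2 → N2(part t1 [r])
[11] deliver 0→4 → N4(part t1 [r])
[12] propose(0,'q') → N0(coor t2 [r])
[13] deliver 1→2 → ∅
[14] deliver 4→2 → ∅
[15] propose(0,'z') → N0(coor t3 [r])
[16] deliver 0→3 → N3(part t1 [r])
[17] deliver 3→0 → ∅

empty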